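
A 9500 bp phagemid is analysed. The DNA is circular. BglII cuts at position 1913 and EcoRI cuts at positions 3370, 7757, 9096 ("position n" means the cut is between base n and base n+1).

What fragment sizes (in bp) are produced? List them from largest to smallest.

4387, 2317, 1457, 1339 bp

Combined cut positions (sorted): 1913, 3370, 7757, 9096.
Circular molecule, 4 cuts → 4 fragments:
  3370 − 1913 = 1457 bp
  7757 − 3370 = 4387 bp
  9096 − 7757 = 1339 bp
  wrap: 9500 − 9096 + 1913 = 2317 bp
Sorted largest to smallest: 4387, 2317, 1457, 1339 bp.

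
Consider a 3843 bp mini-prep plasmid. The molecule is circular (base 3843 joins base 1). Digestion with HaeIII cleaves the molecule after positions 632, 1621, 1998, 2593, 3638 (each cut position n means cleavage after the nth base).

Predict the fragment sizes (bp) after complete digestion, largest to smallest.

Circular molecule, 5 cuts → 5 fragments:
  1621 − 632 = 989 bp
  1998 − 1621 = 377 bp
  2593 − 1998 = 595 bp
  3638 − 2593 = 1045 bp
  wrap: 3843 − 3638 + 632 = 837 bp
Sorted largest to smallest: 1045, 989, 837, 595, 377 bp.

1045, 989, 837, 595, 377 bp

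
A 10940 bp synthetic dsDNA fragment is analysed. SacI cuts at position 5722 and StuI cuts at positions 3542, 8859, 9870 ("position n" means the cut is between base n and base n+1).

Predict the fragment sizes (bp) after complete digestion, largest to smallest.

Combined cut positions (sorted): 3542, 5722, 8859, 9870.
Linear molecule, 4 cuts → 5 fragments:
  3542 − 0 = 3542 bp
  5722 − 3542 = 2180 bp
  8859 − 5722 = 3137 bp
  9870 − 8859 = 1011 bp
  10940 − 9870 = 1070 bp
Sorted largest to smallest: 3542, 3137, 2180, 1070, 1011 bp.

3542, 3137, 2180, 1070, 1011 bp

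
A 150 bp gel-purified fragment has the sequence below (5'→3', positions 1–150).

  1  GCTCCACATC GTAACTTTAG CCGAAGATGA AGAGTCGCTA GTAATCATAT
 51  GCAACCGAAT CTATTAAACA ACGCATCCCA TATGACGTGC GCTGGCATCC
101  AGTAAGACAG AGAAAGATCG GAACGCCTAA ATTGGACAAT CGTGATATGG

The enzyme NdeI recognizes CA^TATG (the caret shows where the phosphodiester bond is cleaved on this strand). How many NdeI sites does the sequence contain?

CATATG occurs starting at positions 46, 79.
NdeI cuts at 2 sites.

2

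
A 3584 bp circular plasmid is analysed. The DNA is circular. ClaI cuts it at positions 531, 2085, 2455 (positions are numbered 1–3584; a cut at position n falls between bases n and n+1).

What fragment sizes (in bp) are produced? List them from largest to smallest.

Circular molecule, 3 cuts → 3 fragments:
  2085 − 531 = 1554 bp
  2455 − 2085 = 370 bp
  wrap: 3584 − 2455 + 531 = 1660 bp
Sorted largest to smallest: 1660, 1554, 370 bp.

1660, 1554, 370 bp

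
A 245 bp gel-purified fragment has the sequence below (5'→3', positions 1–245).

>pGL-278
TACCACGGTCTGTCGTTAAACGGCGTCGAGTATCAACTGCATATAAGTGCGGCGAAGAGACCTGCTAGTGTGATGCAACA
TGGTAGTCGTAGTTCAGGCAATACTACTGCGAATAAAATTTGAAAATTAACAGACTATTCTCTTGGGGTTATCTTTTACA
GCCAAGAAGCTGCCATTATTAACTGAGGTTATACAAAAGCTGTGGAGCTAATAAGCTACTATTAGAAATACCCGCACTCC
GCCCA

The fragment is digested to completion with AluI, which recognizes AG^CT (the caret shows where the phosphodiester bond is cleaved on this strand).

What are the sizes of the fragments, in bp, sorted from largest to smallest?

AluI sites (AGCT) start at positions 168, 198, 206, 214.
AluI cuts after base 2 of each site, so after positions 169, 199, 207, 215.
Linear molecule, 4 cuts → 5 fragments:
  1–169 → 169 bp
  170–199 → 30 bp
  200–207 → 8 bp
  208–215 → 8 bp
  216–245 → 30 bp
Sorted largest to smallest: 169, 30, 30, 8, 8 bp.

169, 30, 30, 8, 8 bp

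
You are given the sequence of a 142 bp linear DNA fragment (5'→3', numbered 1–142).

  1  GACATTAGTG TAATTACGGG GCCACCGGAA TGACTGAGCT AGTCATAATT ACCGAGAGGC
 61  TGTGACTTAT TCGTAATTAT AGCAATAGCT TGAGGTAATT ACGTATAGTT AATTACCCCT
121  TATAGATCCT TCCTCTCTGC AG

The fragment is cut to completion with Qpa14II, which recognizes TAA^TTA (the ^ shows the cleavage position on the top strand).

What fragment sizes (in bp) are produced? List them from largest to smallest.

35, 30, 28, 22, 14, 13 bp

Qpa14II sites (TAATTA) start at positions 11, 46, 74, 96, 110.
Qpa14II cuts after base 3 of each site, so after positions 13, 48, 76, 98, 112.
Linear molecule, 5 cuts → 6 fragments:
  1–13 → 13 bp
  14–48 → 35 bp
  49–76 → 28 bp
  77–98 → 22 bp
  99–112 → 14 bp
  113–142 → 30 bp
Sorted largest to smallest: 35, 30, 28, 22, 14, 13 bp.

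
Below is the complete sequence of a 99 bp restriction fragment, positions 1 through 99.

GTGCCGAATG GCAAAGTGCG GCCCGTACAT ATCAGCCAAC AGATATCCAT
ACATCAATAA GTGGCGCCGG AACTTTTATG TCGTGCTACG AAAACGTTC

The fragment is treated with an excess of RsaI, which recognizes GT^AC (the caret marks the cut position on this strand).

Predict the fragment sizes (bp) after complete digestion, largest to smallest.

73, 26 bp

The RsaI site (GTAC) starts at position 25.
RsaI cuts after base 2 of each site, so after position 26.
Linear molecule, 1 cut → 2 fragments:
  1–26 → 26 bp
  27–99 → 73 bp
Sorted largest to smallest: 73, 26 bp.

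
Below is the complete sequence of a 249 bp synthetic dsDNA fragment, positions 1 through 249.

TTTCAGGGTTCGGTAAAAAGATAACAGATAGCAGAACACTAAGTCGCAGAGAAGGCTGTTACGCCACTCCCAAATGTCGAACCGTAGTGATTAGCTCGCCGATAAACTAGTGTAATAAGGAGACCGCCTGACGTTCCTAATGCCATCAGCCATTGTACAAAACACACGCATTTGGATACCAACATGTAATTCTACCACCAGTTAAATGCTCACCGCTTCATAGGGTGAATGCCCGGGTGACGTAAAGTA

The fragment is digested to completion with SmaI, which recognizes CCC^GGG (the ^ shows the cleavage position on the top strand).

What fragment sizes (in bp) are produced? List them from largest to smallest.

234, 15 bp

The SmaI site (CCCGGG) starts at position 232.
SmaI cuts after base 3 of each site, so after position 234.
Linear molecule, 1 cut → 2 fragments:
  1–234 → 234 bp
  235–249 → 15 bp
Sorted largest to smallest: 234, 15 bp.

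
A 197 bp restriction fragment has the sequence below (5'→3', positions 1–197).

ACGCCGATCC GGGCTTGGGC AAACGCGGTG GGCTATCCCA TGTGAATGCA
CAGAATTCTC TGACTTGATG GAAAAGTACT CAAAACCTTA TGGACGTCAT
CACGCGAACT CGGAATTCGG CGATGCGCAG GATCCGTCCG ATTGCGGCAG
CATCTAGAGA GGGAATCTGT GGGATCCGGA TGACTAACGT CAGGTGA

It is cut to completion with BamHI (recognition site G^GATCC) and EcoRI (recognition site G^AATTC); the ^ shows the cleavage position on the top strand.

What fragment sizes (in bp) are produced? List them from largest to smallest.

BamHI sites (GGATCC) start at positions 130, 172.
BamHI cuts after the first base of each site, so after positions 130, 172.
EcoRI sites (GAATTC) start at positions 53, 113.
EcoRI cuts after the first base of each site, so after positions 53, 113.
Combined cut positions: 53, 113, 130, 172.
Linear molecule, 4 cuts → 5 fragments:
  1–53 → 53 bp
  54–113 → 60 bp
  114–130 → 17 bp
  131–172 → 42 bp
  173–197 → 25 bp
Sorted largest to smallest: 60, 53, 42, 25, 17 bp.

60, 53, 42, 25, 17 bp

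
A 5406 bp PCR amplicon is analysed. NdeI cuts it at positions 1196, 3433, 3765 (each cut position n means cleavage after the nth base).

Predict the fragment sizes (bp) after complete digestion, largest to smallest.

2237, 1641, 1196, 332 bp

Linear molecule, 3 cuts → 4 fragments:
  1196 − 0 = 1196 bp
  3433 − 1196 = 2237 bp
  3765 − 3433 = 332 bp
  5406 − 3765 = 1641 bp
Sorted largest to smallest: 2237, 1641, 1196, 332 bp.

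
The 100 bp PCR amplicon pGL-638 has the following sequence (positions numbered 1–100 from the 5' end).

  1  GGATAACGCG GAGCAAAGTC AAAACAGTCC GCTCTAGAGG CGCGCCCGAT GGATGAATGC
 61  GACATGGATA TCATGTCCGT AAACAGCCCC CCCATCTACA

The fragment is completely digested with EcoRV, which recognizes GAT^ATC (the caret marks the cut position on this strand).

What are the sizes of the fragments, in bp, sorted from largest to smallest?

69, 31 bp

The EcoRV site (GATATC) starts at position 67.
EcoRV cuts after base 3 of each site, so after position 69.
Linear molecule, 1 cut → 2 fragments:
  1–69 → 69 bp
  70–100 → 31 bp
Sorted largest to smallest: 69, 31 bp.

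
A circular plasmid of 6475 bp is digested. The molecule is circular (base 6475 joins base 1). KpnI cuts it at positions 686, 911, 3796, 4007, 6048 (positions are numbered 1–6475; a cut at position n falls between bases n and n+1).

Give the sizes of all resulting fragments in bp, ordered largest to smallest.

Circular molecule, 5 cuts → 5 fragments:
  911 − 686 = 225 bp
  3796 − 911 = 2885 bp
  4007 − 3796 = 211 bp
  6048 − 4007 = 2041 bp
  wrap: 6475 − 6048 + 686 = 1113 bp
Sorted largest to smallest: 2885, 2041, 1113, 225, 211 bp.

2885, 2041, 1113, 225, 211 bp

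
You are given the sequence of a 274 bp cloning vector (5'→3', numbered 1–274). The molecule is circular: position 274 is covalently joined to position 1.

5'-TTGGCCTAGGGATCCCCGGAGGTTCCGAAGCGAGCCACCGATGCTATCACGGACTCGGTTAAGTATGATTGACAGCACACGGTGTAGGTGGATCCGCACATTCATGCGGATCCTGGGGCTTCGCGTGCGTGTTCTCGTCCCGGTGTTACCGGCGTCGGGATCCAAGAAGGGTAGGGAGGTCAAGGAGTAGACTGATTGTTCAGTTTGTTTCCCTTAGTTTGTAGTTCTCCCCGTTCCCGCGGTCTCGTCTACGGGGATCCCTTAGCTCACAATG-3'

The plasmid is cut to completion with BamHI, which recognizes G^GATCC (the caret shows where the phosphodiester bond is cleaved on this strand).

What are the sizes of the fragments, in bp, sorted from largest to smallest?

97, 80, 50, 29, 18 bp

BamHI sites (GGATCC) start at positions 10, 90, 108, 158, 255.
BamHI cuts after the first base of each site, so after positions 10, 90, 108, 158, 255.
Circular molecule, 5 cuts → 5 fragments:
  11–90 → 80 bp
  91–108 → 18 bp
  109–158 → 50 bp
  159–255 → 97 bp
  256–274 then 1–10 → 19 + 10 = 29 bp
Sorted largest to smallest: 97, 80, 50, 29, 18 bp.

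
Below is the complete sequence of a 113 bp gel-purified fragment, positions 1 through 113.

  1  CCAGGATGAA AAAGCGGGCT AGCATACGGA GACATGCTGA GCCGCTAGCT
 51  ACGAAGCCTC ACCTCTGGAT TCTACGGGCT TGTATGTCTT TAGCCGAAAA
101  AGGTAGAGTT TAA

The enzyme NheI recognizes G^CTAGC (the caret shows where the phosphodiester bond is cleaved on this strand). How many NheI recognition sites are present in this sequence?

2

GCTAGC occurs starting at positions 18, 44.
NheI cuts at 2 sites.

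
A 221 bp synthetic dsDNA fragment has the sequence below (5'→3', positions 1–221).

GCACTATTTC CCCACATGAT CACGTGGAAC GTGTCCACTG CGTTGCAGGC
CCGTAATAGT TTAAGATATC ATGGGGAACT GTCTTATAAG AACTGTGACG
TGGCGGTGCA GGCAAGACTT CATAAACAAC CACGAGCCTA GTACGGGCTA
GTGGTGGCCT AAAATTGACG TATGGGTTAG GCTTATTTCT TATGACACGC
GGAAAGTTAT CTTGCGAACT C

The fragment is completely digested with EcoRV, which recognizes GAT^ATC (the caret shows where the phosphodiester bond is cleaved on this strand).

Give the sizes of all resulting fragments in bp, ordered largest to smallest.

154, 67 bp

The EcoRV site (GATATC) starts at position 65.
EcoRV cuts after base 3 of each site, so after position 67.
Linear molecule, 1 cut → 2 fragments:
  1–67 → 67 bp
  68–221 → 154 bp
Sorted largest to smallest: 154, 67 bp.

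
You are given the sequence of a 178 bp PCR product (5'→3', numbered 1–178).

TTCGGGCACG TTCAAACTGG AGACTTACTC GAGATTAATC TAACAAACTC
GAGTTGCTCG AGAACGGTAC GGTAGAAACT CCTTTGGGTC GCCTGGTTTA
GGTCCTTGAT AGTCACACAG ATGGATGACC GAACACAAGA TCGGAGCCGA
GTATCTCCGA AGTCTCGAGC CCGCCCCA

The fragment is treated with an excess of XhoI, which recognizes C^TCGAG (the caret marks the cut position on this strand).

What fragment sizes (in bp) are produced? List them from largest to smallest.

107, 28, 20, 14, 9 bp

XhoI sites (CTCGAG) start at positions 28, 48, 57, 164.
XhoI cuts after the first base of each site, so after positions 28, 48, 57, 164.
Linear molecule, 4 cuts → 5 fragments:
  1–28 → 28 bp
  29–48 → 20 bp
  49–57 → 9 bp
  58–164 → 107 bp
  165–178 → 14 bp
Sorted largest to smallest: 107, 28, 20, 14, 9 bp.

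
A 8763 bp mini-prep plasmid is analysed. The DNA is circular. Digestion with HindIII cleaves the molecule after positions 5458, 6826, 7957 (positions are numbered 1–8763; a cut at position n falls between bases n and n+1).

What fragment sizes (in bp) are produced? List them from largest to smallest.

Circular molecule, 3 cuts → 3 fragments:
  6826 − 5458 = 1368 bp
  7957 − 6826 = 1131 bp
  wrap: 8763 − 7957 + 5458 = 6264 bp
Sorted largest to smallest: 6264, 1368, 1131 bp.

6264, 1368, 1131 bp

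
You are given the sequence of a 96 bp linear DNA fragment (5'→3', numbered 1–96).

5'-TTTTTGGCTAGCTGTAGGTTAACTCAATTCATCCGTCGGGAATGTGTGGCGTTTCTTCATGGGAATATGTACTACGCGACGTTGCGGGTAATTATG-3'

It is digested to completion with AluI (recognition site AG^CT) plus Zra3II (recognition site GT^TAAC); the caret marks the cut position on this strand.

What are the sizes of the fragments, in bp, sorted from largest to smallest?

77, 11, 8 bp

The AluI site (AGCT) starts at position 10.
AluI cuts after base 2 of each site, so after position 11.
The Zra3II site (GTTAAC) starts at position 18.
Zra3II cuts after base 2 of each site, so after position 19.
Combined cut positions: 11, 19.
Linear molecule, 2 cuts → 3 fragments:
  1–11 → 11 bp
  12–19 → 8 bp
  20–96 → 77 bp
Sorted largest to smallest: 77, 11, 8 bp.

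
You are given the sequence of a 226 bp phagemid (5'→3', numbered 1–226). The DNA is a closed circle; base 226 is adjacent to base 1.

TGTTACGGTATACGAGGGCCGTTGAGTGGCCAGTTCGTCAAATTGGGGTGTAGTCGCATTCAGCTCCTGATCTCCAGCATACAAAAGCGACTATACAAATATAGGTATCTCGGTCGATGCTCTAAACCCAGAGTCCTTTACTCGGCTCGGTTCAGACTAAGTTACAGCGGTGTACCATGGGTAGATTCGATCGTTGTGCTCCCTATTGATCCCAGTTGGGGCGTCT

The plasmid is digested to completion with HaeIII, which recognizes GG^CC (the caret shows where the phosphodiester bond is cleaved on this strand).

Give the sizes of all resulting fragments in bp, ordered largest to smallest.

HaeIII sites (GGCC) start at positions 17, 28.
HaeIII cuts after base 2 of each site, so after positions 18, 29.
Circular molecule, 2 cuts → 2 fragments:
  19–29 → 11 bp
  30–226 then 1–18 → 197 + 18 = 215 bp
Sorted largest to smallest: 215, 11 bp.

215, 11 bp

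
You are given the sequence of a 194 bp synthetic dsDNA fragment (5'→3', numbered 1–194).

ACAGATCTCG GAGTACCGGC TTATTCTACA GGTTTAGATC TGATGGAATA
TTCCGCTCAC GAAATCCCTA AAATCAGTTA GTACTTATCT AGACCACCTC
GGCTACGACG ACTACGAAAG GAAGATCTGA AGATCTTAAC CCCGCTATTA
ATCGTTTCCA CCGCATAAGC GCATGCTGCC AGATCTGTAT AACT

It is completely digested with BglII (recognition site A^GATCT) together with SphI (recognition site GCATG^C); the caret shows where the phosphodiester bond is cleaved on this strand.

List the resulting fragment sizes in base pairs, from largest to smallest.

BglII sites (AGATCT) start at positions 3, 36, 123, 131, 181.
BglII cuts after the first base of each site, so after positions 3, 36, 123, 131, 181.
The SphI site (GCATGC) starts at position 171.
SphI cuts after base 5 of each site (before the last base), so after position 175.
Combined cut positions: 3, 36, 123, 131, 175, 181.
Linear molecule, 6 cuts → 7 fragments:
  1–3 → 3 bp
  4–36 → 33 bp
  37–123 → 87 bp
  124–131 → 8 bp
  132–175 → 44 bp
  176–181 → 6 bp
  182–194 → 13 bp
Sorted largest to smallest: 87, 44, 33, 13, 8, 6, 3 bp.

87, 44, 33, 13, 8, 6, 3 bp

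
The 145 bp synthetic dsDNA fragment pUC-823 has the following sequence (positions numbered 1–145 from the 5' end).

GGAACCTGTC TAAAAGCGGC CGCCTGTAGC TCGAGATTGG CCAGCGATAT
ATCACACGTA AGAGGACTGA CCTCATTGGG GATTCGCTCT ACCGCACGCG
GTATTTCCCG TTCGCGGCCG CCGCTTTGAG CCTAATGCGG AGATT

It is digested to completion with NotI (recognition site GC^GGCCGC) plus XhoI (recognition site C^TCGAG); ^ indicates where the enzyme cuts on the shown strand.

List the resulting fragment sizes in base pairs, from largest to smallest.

NotI sites (GCGGCCGC) start at positions 16, 114.
NotI cuts after base 2 of each site, so after positions 17, 115.
The XhoI site (CTCGAG) starts at position 30.
XhoI cuts after the first base of each site, so after position 30.
Combined cut positions: 17, 30, 115.
Linear molecule, 3 cuts → 4 fragments:
  1–17 → 17 bp
  18–30 → 13 bp
  31–115 → 85 bp
  116–145 → 30 bp
Sorted largest to smallest: 85, 30, 17, 13 bp.

85, 30, 17, 13 bp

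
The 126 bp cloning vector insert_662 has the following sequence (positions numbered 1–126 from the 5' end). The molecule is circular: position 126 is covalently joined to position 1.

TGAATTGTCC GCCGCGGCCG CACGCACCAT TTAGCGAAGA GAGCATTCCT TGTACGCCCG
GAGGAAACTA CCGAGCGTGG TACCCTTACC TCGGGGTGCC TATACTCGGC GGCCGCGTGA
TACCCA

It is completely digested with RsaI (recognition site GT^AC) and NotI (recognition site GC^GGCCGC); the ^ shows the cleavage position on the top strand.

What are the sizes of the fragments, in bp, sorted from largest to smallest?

38, 31, 29, 28 bp

RsaI sites (GTAC) start at positions 52, 80.
RsaI cuts after base 2 of each site, so after positions 53, 81.
NotI sites (GCGGCCGC) start at positions 14, 109.
NotI cuts after base 2 of each site, so after positions 15, 110.
Combined cut positions: 15, 53, 81, 110.
Circular molecule, 4 cuts → 4 fragments:
  16–53 → 38 bp
  54–81 → 28 bp
  82–110 → 29 bp
  111–126 then 1–15 → 16 + 15 = 31 bp
Sorted largest to smallest: 38, 31, 29, 28 bp.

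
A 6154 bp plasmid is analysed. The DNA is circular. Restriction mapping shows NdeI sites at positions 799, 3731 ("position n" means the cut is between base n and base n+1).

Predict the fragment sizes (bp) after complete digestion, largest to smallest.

Circular molecule, 2 cuts → 2 fragments:
  3731 − 799 = 2932 bp
  wrap: 6154 − 3731 + 799 = 3222 bp
Sorted largest to smallest: 3222, 2932 bp.

3222, 2932 bp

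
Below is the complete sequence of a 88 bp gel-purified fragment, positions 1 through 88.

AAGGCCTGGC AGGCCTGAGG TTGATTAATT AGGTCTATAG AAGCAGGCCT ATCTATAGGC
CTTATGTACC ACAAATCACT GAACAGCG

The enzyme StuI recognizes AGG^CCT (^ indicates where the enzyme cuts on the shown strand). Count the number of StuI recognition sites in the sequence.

4

AGGCCT occurs starting at positions 2, 11, 45, 57.
StuI cuts at 4 sites.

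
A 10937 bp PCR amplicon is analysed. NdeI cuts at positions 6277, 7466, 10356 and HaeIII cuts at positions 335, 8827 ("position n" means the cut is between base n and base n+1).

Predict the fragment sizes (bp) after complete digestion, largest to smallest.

Combined cut positions (sorted): 335, 6277, 7466, 8827, 10356.
Linear molecule, 5 cuts → 6 fragments:
  335 − 0 = 335 bp
  6277 − 335 = 5942 bp
  7466 − 6277 = 1189 bp
  8827 − 7466 = 1361 bp
  10356 − 8827 = 1529 bp
  10937 − 10356 = 581 bp
Sorted largest to smallest: 5942, 1529, 1361, 1189, 581, 335 bp.

5942, 1529, 1361, 1189, 581, 335 bp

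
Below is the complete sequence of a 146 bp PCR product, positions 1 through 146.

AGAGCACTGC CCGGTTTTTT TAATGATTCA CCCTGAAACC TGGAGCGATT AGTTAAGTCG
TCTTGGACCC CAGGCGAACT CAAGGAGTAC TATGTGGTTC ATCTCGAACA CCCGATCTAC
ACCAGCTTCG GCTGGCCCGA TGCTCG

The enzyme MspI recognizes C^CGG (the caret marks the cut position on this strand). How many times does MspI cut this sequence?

1

CCGG occurs starting at position 11.
MspI cuts at 1 site.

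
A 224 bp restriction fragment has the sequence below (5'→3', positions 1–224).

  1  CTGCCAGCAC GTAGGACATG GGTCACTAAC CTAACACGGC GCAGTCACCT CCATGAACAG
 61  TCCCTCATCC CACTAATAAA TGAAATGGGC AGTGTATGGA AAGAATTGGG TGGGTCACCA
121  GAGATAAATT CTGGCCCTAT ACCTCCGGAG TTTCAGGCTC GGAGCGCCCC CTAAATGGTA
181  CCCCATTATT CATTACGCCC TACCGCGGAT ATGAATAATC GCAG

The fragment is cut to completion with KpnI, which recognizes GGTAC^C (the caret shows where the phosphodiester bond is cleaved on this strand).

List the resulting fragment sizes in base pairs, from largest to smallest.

181, 43 bp

The KpnI site (GGTACC) starts at position 177.
KpnI cuts after base 5 of each site (before the last base), so after position 181.
Linear molecule, 1 cut → 2 fragments:
  1–181 → 181 bp
  182–224 → 43 bp
Sorted largest to smallest: 181, 43 bp.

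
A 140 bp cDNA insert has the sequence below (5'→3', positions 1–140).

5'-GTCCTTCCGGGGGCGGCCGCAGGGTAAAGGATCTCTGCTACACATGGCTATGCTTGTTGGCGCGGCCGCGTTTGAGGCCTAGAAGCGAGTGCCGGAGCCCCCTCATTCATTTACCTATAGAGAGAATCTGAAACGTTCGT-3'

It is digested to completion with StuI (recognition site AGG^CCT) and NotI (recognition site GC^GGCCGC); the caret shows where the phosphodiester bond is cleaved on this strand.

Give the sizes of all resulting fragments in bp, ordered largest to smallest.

The StuI site (AGGCCT) starts at position 75.
StuI cuts after base 3 of each site, so after position 77.
NotI sites (GCGGCCGC) start at positions 13, 62.
NotI cuts after base 2 of each site, so after positions 14, 63.
Combined cut positions: 14, 63, 77.
Linear molecule, 3 cuts → 4 fragments:
  1–14 → 14 bp
  15–63 → 49 bp
  64–77 → 14 bp
  78–140 → 63 bp
Sorted largest to smallest: 63, 49, 14, 14 bp.

63, 49, 14, 14 bp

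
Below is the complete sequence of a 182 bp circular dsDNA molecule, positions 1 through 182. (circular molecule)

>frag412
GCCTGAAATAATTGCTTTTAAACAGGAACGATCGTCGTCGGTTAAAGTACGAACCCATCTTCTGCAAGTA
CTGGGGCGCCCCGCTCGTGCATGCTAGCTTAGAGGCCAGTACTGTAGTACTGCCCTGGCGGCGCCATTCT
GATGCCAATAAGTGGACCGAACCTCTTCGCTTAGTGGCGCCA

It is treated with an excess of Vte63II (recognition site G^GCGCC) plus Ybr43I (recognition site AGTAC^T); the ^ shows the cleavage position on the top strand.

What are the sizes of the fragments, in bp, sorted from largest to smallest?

Vte63II sites (GGCGCC) start at positions 75, 130, 176.
Vte63II cuts after the first base of each site, so after positions 75, 130, 176.
Ybr43I sites (AGTACT) start at positions 67, 108, 116.
Ybr43I cuts after base 5 of each site (before the last base), so after positions 71, 112, 120.
Combined cut positions: 71, 75, 112, 120, 130, 176.
Circular molecule, 6 cuts → 6 fragments:
  72–75 → 4 bp
  76–112 → 37 bp
  113–120 → 8 bp
  121–130 → 10 bp
  131–176 → 46 bp
  177–182 then 1–71 → 6 + 71 = 77 bp
Sorted largest to smallest: 77, 46, 37, 10, 8, 4 bp.

77, 46, 37, 10, 8, 4 bp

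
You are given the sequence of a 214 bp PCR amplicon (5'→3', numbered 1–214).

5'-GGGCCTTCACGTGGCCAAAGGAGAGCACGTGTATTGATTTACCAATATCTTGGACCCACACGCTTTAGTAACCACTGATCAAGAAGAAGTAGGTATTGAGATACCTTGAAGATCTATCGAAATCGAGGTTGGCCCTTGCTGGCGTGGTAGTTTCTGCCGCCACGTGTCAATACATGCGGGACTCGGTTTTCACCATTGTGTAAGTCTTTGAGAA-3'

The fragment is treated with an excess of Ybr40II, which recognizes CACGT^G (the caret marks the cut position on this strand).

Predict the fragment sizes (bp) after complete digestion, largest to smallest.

135, 49, 18, 12 bp

Ybr40II sites (CACGTG) start at positions 8, 26, 161.
Ybr40II cuts after base 5 of each site (before the last base), so after positions 12, 30, 165.
Linear molecule, 3 cuts → 4 fragments:
  1–12 → 12 bp
  13–30 → 18 bp
  31–165 → 135 bp
  166–214 → 49 bp
Sorted largest to smallest: 135, 49, 18, 12 bp.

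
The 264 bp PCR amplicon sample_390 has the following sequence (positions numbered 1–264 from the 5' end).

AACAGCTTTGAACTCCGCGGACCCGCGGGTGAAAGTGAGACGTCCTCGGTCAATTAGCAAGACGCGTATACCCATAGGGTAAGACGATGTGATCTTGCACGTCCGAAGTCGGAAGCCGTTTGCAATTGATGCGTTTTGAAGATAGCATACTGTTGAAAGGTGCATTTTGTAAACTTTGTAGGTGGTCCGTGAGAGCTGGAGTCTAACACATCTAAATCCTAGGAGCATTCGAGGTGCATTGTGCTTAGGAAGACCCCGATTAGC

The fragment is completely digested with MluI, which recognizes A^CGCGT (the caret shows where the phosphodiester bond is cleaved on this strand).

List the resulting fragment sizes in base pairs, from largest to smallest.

The MluI site (ACGCGT) starts at position 62.
MluI cuts after the first base of each site, so after position 62.
Linear molecule, 1 cut → 2 fragments:
  1–62 → 62 bp
  63–264 → 202 bp
Sorted largest to smallest: 202, 62 bp.

202, 62 bp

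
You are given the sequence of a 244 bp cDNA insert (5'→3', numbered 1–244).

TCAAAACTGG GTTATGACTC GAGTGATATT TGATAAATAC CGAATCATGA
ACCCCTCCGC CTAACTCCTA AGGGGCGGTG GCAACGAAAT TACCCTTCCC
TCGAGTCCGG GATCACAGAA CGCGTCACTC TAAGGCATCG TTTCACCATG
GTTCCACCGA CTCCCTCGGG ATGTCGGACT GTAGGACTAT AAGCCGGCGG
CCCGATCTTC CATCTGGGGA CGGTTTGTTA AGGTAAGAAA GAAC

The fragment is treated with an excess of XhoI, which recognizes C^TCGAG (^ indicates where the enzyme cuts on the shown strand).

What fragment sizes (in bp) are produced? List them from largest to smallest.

XhoI sites (CTCGAG) start at positions 18, 100.
XhoI cuts after the first base of each site, so after positions 18, 100.
Linear molecule, 2 cuts → 3 fragments:
  1–18 → 18 bp
  19–100 → 82 bp
  101–244 → 144 bp
Sorted largest to smallest: 144, 82, 18 bp.

144, 82, 18 bp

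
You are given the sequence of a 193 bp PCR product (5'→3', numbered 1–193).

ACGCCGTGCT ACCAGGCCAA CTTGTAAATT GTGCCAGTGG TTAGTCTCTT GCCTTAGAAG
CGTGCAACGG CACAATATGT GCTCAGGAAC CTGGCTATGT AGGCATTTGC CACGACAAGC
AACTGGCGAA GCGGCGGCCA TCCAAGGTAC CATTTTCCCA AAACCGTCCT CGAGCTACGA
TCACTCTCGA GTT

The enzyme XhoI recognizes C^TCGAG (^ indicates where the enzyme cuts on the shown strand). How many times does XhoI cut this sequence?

2

CTCGAG occurs starting at positions 169, 186.
XhoI cuts at 2 sites.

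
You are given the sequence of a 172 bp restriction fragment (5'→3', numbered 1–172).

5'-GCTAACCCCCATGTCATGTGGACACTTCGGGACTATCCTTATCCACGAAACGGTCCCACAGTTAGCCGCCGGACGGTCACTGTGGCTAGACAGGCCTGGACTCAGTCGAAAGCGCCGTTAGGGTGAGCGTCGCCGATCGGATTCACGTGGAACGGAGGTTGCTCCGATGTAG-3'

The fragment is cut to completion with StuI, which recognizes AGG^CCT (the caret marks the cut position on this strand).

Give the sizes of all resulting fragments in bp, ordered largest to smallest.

94, 78 bp

The StuI site (AGGCCT) starts at position 92.
StuI cuts after base 3 of each site, so after position 94.
Linear molecule, 1 cut → 2 fragments:
  1–94 → 94 bp
  95–172 → 78 bp
Sorted largest to smallest: 94, 78 bp.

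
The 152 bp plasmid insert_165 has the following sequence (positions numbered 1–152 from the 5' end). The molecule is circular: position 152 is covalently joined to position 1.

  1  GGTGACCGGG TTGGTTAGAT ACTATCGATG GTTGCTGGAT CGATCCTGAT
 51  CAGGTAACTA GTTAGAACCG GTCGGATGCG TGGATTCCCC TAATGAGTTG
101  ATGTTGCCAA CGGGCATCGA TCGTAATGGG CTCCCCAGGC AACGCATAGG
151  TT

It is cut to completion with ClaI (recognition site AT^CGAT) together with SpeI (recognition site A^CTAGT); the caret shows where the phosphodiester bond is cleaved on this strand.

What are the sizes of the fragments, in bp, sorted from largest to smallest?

60, 60, 17, 15 bp

ClaI sites (ATCGAT) start at positions 24, 39, 116.
ClaI cuts after base 2 of each site, so after positions 25, 40, 117.
The SpeI site (ACTAGT) starts at position 57.
SpeI cuts after the first base of each site, so after position 57.
Combined cut positions: 25, 40, 57, 117.
Circular molecule, 4 cuts → 4 fragments:
  26–40 → 15 bp
  41–57 → 17 bp
  58–117 → 60 bp
  118–152 then 1–25 → 35 + 25 = 60 bp
Sorted largest to smallest: 60, 60, 17, 15 bp.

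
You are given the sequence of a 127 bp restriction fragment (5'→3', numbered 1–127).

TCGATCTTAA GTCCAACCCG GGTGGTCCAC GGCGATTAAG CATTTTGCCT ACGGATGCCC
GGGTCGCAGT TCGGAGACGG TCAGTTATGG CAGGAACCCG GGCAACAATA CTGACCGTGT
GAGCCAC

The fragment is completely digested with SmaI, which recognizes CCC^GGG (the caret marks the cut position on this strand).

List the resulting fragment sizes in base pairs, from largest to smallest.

41, 39, 28, 19 bp

SmaI sites (CCCGGG) start at positions 17, 58, 97.
SmaI cuts after base 3 of each site, so after positions 19, 60, 99.
Linear molecule, 3 cuts → 4 fragments:
  1–19 → 19 bp
  20–60 → 41 bp
  61–99 → 39 bp
  100–127 → 28 bp
Sorted largest to smallest: 41, 39, 28, 19 bp.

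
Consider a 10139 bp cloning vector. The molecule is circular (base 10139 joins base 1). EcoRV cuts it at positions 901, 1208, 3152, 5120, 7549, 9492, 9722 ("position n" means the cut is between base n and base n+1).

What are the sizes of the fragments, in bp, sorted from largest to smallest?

Circular molecule, 7 cuts → 7 fragments:
  1208 − 901 = 307 bp
  3152 − 1208 = 1944 bp
  5120 − 3152 = 1968 bp
  7549 − 5120 = 2429 bp
  9492 − 7549 = 1943 bp
  9722 − 9492 = 230 bp
  wrap: 10139 − 9722 + 901 = 1318 bp
Sorted largest to smallest: 2429, 1968, 1944, 1943, 1318, 307, 230 bp.

2429, 1968, 1944, 1943, 1318, 307, 230 bp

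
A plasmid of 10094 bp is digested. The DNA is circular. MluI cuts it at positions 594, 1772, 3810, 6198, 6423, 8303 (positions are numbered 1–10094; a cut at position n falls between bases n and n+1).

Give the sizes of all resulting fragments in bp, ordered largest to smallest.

2388, 2385, 2038, 1880, 1178, 225 bp

Circular molecule, 6 cuts → 6 fragments:
  1772 − 594 = 1178 bp
  3810 − 1772 = 2038 bp
  6198 − 3810 = 2388 bp
  6423 − 6198 = 225 bp
  8303 − 6423 = 1880 bp
  wrap: 10094 − 8303 + 594 = 2385 bp
Sorted largest to smallest: 2388, 2385, 2038, 1880, 1178, 225 bp.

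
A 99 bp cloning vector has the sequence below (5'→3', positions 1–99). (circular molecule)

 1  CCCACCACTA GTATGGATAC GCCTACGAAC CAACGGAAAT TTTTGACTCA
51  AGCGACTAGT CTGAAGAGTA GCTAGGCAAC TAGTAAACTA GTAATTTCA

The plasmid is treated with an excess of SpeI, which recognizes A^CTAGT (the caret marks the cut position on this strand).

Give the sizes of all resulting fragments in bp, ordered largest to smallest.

SpeI sites (ACTAGT) start at positions 7, 55, 79, 87.
SpeI cuts after the first base of each site, so after positions 7, 55, 79, 87.
Circular molecule, 4 cuts → 4 fragments:
  8–55 → 48 bp
  56–79 → 24 bp
  80–87 → 8 bp
  88–99 then 1–7 → 12 + 7 = 19 bp
Sorted largest to smallest: 48, 24, 19, 8 bp.

48, 24, 19, 8 bp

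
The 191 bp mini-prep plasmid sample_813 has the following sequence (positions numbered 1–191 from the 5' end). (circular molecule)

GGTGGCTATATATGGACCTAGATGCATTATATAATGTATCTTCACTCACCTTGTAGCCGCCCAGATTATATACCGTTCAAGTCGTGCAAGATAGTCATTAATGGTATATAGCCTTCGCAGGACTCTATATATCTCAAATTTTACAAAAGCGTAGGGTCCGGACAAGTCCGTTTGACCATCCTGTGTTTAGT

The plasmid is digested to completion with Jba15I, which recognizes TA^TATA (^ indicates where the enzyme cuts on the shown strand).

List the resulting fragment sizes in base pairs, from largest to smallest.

72, 39, 38, 21, 21 bp

Jba15I sites (TATATA) start at positions 7, 28, 67, 105, 126.
Jba15I cuts after base 2 of each site, so after positions 8, 29, 68, 106, 127.
Circular molecule, 5 cuts → 5 fragments:
  9–29 → 21 bp
  30–68 → 39 bp
  69–106 → 38 bp
  107–127 → 21 bp
  128–191 then 1–8 → 64 + 8 = 72 bp
Sorted largest to smallest: 72, 39, 38, 21, 21 bp.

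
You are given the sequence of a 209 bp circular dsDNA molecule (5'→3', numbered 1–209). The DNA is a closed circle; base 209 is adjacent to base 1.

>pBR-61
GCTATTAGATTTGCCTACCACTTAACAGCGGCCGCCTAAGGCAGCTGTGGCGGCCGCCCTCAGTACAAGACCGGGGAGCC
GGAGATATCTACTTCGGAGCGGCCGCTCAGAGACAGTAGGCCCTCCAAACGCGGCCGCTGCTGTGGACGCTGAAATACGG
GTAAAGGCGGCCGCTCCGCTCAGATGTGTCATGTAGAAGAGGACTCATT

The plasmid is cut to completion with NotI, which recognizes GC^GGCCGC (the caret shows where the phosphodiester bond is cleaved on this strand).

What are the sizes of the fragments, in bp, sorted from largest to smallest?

NotI sites (GCGGCCGC) start at positions 28, 50, 99, 131, 167.
NotI cuts after base 2 of each site, so after positions 29, 51, 100, 132, 168.
Circular molecule, 5 cuts → 5 fragments:
  30–51 → 22 bp
  52–100 → 49 bp
  101–132 → 32 bp
  133–168 → 36 bp
  169–209 then 1–29 → 41 + 29 = 70 bp
Sorted largest to smallest: 70, 49, 36, 32, 22 bp.

70, 49, 36, 32, 22 bp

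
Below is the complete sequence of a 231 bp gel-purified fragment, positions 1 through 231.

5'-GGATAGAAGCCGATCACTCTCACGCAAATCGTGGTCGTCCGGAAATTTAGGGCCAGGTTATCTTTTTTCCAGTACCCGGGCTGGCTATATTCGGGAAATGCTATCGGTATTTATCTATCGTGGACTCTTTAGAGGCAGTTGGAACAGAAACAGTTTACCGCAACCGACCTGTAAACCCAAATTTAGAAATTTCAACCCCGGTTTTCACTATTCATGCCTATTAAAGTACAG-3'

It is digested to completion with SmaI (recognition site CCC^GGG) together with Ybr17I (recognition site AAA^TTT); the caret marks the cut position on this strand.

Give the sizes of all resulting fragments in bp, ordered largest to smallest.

The SmaI site (CCCGGG) starts at position 75.
SmaI cuts after base 3 of each site, so after position 77.
Ybr17I sites (AAATTT) start at positions 43, 179, 187.
Ybr17I cuts after base 3 of each site, so after positions 45, 181, 189.
Combined cut positions: 45, 77, 181, 189.
Linear molecule, 4 cuts → 5 fragments:
  1–45 → 45 bp
  46–77 → 32 bp
  78–181 → 104 bp
  182–189 → 8 bp
  190–231 → 42 bp
Sorted largest to smallest: 104, 45, 42, 32, 8 bp.

104, 45, 42, 32, 8 bp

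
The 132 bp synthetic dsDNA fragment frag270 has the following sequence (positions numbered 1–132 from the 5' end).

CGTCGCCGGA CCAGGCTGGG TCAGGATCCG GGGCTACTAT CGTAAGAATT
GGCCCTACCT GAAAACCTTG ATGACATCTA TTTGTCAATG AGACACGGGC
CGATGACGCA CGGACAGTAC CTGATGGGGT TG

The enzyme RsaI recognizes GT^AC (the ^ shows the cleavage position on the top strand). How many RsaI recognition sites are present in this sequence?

1

GTAC occurs starting at position 117.
RsaI cuts at 1 site.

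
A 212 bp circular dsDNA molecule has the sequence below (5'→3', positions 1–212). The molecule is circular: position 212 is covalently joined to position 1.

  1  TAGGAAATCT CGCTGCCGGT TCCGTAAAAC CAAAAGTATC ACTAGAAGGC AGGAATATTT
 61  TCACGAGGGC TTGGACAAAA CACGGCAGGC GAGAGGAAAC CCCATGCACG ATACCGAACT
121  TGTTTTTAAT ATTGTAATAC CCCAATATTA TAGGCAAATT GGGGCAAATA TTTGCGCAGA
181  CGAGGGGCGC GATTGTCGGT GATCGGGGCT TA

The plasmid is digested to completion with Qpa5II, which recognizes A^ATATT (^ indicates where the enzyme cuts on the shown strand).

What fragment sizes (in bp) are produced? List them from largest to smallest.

99, 74, 23, 16 bp

Qpa5II sites (AATATT) start at positions 54, 128, 144, 167.
Qpa5II cuts after the first base of each site, so after positions 54, 128, 144, 167.
Circular molecule, 4 cuts → 4 fragments:
  55–128 → 74 bp
  129–144 → 16 bp
  145–167 → 23 bp
  168–212 then 1–54 → 45 + 54 = 99 bp
Sorted largest to smallest: 99, 74, 23, 16 bp.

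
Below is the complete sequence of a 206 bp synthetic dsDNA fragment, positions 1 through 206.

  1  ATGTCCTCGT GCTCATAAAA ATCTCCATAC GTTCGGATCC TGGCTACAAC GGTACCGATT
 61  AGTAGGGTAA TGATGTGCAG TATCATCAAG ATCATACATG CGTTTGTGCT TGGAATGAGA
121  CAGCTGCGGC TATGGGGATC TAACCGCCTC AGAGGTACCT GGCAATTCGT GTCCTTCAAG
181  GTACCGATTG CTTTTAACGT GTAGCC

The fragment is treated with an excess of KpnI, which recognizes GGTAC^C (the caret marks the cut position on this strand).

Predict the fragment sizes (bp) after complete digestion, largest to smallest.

103, 55, 26, 22 bp

KpnI sites (GGTACC) start at positions 51, 154, 180.
KpnI cuts after base 5 of each site (before the last base), so after positions 55, 158, 184.
Linear molecule, 3 cuts → 4 fragments:
  1–55 → 55 bp
  56–158 → 103 bp
  159–184 → 26 bp
  185–206 → 22 bp
Sorted largest to smallest: 103, 55, 26, 22 bp.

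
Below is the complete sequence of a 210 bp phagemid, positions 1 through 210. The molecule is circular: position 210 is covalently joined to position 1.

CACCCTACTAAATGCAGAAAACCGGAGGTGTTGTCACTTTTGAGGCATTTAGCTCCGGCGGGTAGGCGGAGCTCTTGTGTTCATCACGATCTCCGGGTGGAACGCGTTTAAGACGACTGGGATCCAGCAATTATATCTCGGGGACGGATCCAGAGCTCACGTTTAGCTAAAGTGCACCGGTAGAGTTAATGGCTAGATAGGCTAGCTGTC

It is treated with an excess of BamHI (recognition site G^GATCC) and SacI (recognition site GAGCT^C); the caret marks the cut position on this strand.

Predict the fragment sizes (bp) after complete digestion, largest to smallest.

126, 47, 26, 11 bp

BamHI sites (GGATCC) start at positions 120, 146.
BamHI cuts after the first base of each site, so after positions 120, 146.
SacI sites (GAGCTC) start at positions 69, 153.
SacI cuts after base 5 of each site (before the last base), so after positions 73, 157.
Combined cut positions: 73, 120, 146, 157.
Circular molecule, 4 cuts → 4 fragments:
  74–120 → 47 bp
  121–146 → 26 bp
  147–157 → 11 bp
  158–210 then 1–73 → 53 + 73 = 126 bp
Sorted largest to smallest: 126, 47, 26, 11 bp.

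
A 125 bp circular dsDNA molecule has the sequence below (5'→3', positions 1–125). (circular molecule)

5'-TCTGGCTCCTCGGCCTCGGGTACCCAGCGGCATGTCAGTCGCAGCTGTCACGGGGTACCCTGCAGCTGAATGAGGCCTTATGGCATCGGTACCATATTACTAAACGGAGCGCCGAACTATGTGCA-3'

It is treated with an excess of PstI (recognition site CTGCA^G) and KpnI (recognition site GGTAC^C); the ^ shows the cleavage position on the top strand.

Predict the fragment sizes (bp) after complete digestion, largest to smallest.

56, 35, 28, 6 bp

The PstI site (CTGCAG) starts at position 60.
PstI cuts after base 5 of each site (before the last base), so after position 64.
KpnI sites (GGTACC) start at positions 19, 54, 88.
KpnI cuts after base 5 of each site (before the last base), so after positions 23, 58, 92.
Combined cut positions: 23, 58, 64, 92.
Circular molecule, 4 cuts → 4 fragments:
  24–58 → 35 bp
  59–64 → 6 bp
  65–92 → 28 bp
  93–125 then 1–23 → 33 + 23 = 56 bp
Sorted largest to smallest: 56, 35, 28, 6 bp.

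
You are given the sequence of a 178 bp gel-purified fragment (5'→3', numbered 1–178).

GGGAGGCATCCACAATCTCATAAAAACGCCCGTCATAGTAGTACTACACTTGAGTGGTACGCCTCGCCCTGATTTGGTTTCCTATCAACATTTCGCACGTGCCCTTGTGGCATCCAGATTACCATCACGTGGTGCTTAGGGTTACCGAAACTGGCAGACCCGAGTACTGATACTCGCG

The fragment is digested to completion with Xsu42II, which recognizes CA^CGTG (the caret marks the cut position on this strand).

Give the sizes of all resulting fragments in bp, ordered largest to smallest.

97, 51, 30 bp

Xsu42II sites (CACGTG) start at positions 96, 126.
Xsu42II cuts after base 2 of each site, so after positions 97, 127.
Linear molecule, 2 cuts → 3 fragments:
  1–97 → 97 bp
  98–127 → 30 bp
  128–178 → 51 bp
Sorted largest to smallest: 97, 51, 30 bp.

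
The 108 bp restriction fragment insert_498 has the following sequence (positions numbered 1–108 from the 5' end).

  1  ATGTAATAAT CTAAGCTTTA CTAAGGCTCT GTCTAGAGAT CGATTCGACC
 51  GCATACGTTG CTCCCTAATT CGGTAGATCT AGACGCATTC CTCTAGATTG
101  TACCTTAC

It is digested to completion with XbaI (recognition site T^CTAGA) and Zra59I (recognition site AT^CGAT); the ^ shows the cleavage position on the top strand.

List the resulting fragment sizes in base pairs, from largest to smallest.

38, 32, 16, 14, 8 bp

XbaI sites (TCTAGA) start at positions 32, 78, 92.
XbaI cuts after the first base of each site, so after positions 32, 78, 92.
The Zra59I site (ATCGAT) starts at position 39.
Zra59I cuts after base 2 of each site, so after position 40.
Combined cut positions: 32, 40, 78, 92.
Linear molecule, 4 cuts → 5 fragments:
  1–32 → 32 bp
  33–40 → 8 bp
  41–78 → 38 bp
  79–92 → 14 bp
  93–108 → 16 bp
Sorted largest to smallest: 38, 32, 16, 14, 8 bp.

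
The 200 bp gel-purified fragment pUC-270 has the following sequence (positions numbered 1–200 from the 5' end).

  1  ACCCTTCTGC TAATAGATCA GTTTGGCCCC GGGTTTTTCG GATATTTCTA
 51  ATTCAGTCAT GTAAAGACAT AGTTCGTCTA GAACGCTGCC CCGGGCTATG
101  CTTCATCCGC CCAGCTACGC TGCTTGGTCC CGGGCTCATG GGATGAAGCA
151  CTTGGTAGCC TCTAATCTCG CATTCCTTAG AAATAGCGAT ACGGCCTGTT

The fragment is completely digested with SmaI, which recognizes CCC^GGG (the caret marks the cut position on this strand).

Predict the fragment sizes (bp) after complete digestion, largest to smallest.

SmaI sites (CCCGGG) start at positions 28, 90, 129.
SmaI cuts after base 3 of each site, so after positions 30, 92, 131.
Linear molecule, 3 cuts → 4 fragments:
  1–30 → 30 bp
  31–92 → 62 bp
  93–131 → 39 bp
  132–200 → 69 bp
Sorted largest to smallest: 69, 62, 39, 30 bp.

69, 62, 39, 30 bp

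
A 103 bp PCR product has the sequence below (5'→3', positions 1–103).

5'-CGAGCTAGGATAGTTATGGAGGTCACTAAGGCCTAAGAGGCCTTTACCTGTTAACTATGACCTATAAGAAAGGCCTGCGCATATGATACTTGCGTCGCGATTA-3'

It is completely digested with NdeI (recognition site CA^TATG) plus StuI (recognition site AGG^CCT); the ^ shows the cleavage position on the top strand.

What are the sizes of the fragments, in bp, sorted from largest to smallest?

33, 31, 22, 9, 8 bp

The NdeI site (CATATG) starts at position 80.
NdeI cuts after base 2 of each site, so after position 81.
StuI sites (AGGCCT) start at positions 29, 38, 71.
StuI cuts after base 3 of each site, so after positions 31, 40, 73.
Combined cut positions: 31, 40, 73, 81.
Linear molecule, 4 cuts → 5 fragments:
  1–31 → 31 bp
  32–40 → 9 bp
  41–73 → 33 bp
  74–81 → 8 bp
  82–103 → 22 bp
Sorted largest to smallest: 33, 31, 22, 9, 8 bp.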